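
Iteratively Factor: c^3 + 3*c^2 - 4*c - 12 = (c - 2)*(c^2 + 5*c + 6) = (c - 2)*(c + 2)*(c + 3)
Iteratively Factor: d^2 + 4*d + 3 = (d + 3)*(d + 1)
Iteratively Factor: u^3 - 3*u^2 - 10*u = (u + 2)*(u^2 - 5*u) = (u - 5)*(u + 2)*(u)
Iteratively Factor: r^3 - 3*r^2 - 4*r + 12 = (r - 3)*(r^2 - 4) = (r - 3)*(r - 2)*(r + 2)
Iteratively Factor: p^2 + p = (p)*(p + 1)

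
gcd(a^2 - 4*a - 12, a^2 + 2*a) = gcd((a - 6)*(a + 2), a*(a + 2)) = a + 2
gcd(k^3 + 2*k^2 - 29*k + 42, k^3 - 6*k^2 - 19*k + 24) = 1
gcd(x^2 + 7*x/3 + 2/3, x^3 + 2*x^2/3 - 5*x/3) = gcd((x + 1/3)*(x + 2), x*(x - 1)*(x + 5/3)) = 1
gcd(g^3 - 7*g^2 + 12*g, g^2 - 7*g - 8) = 1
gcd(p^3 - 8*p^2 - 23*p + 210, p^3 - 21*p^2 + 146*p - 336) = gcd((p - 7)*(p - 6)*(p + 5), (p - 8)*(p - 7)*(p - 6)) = p^2 - 13*p + 42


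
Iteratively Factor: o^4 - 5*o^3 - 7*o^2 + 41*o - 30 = (o - 5)*(o^3 - 7*o + 6) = (o - 5)*(o - 1)*(o^2 + o - 6) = (o - 5)*(o - 1)*(o + 3)*(o - 2)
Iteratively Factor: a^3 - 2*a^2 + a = (a - 1)*(a^2 - a) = a*(a - 1)*(a - 1)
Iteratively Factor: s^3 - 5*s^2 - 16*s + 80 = (s + 4)*(s^2 - 9*s + 20) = (s - 5)*(s + 4)*(s - 4)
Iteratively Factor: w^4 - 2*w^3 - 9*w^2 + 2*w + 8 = (w + 1)*(w^3 - 3*w^2 - 6*w + 8) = (w - 1)*(w + 1)*(w^2 - 2*w - 8) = (w - 1)*(w + 1)*(w + 2)*(w - 4)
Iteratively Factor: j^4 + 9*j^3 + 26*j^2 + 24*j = (j + 4)*(j^3 + 5*j^2 + 6*j) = (j + 2)*(j + 4)*(j^2 + 3*j) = (j + 2)*(j + 3)*(j + 4)*(j)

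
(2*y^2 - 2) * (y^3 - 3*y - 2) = 2*y^5 - 8*y^3 - 4*y^2 + 6*y + 4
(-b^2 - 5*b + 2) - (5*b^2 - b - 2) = -6*b^2 - 4*b + 4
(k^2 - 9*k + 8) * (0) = 0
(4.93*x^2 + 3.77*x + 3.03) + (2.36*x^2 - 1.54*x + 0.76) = 7.29*x^2 + 2.23*x + 3.79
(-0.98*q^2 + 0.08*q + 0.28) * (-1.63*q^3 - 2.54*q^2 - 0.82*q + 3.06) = 1.5974*q^5 + 2.3588*q^4 + 0.144*q^3 - 3.7756*q^2 + 0.0152*q + 0.8568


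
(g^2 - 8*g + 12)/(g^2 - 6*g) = (g - 2)/g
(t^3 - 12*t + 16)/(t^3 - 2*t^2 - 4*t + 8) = (t + 4)/(t + 2)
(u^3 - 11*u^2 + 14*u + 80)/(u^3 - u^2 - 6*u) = (u^2 - 13*u + 40)/(u*(u - 3))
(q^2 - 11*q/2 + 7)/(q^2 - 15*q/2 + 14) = (q - 2)/(q - 4)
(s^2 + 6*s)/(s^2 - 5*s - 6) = s*(s + 6)/(s^2 - 5*s - 6)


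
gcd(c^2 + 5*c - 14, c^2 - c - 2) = c - 2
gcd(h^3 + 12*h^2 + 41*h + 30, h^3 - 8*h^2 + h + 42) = 1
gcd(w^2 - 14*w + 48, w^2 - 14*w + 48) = w^2 - 14*w + 48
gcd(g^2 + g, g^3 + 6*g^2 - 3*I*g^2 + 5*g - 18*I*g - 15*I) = g + 1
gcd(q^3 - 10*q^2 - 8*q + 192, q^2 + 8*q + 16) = q + 4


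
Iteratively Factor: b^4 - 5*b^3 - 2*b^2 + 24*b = (b - 4)*(b^3 - b^2 - 6*b) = b*(b - 4)*(b^2 - b - 6) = b*(b - 4)*(b + 2)*(b - 3)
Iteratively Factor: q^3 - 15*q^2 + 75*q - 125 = (q - 5)*(q^2 - 10*q + 25) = (q - 5)^2*(q - 5)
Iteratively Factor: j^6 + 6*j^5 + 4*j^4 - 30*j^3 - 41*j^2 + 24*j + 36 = (j - 2)*(j^5 + 8*j^4 + 20*j^3 + 10*j^2 - 21*j - 18) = (j - 2)*(j + 3)*(j^4 + 5*j^3 + 5*j^2 - 5*j - 6) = (j - 2)*(j + 1)*(j + 3)*(j^3 + 4*j^2 + j - 6) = (j - 2)*(j + 1)*(j + 3)^2*(j^2 + j - 2) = (j - 2)*(j + 1)*(j + 2)*(j + 3)^2*(j - 1)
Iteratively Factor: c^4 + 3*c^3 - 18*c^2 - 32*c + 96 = (c - 3)*(c^3 + 6*c^2 - 32) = (c - 3)*(c + 4)*(c^2 + 2*c - 8) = (c - 3)*(c - 2)*(c + 4)*(c + 4)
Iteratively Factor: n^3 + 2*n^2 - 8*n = (n - 2)*(n^2 + 4*n) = n*(n - 2)*(n + 4)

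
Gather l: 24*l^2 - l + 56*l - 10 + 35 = 24*l^2 + 55*l + 25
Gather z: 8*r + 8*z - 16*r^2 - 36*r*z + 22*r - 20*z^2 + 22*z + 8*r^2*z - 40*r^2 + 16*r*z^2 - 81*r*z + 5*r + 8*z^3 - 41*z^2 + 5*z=-56*r^2 + 35*r + 8*z^3 + z^2*(16*r - 61) + z*(8*r^2 - 117*r + 35)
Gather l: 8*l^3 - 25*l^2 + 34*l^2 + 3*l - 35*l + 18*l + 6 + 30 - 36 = 8*l^3 + 9*l^2 - 14*l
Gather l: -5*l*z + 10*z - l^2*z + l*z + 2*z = -l^2*z - 4*l*z + 12*z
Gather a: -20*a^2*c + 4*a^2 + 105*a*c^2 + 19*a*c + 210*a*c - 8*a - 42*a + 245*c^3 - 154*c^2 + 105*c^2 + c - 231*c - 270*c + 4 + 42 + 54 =a^2*(4 - 20*c) + a*(105*c^2 + 229*c - 50) + 245*c^3 - 49*c^2 - 500*c + 100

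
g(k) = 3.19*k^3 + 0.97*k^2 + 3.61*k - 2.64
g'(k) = 9.57*k^2 + 1.94*k + 3.61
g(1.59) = 18.37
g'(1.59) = 30.89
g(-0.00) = -2.64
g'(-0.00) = 3.61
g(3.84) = 206.15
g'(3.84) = 152.17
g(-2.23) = -41.24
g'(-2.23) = 46.87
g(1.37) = 12.33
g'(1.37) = 24.23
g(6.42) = 904.62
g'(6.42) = 410.51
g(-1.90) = -27.88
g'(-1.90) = 34.47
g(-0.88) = -7.24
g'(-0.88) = 9.31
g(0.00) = -2.64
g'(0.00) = 3.61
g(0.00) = -2.64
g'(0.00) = 3.61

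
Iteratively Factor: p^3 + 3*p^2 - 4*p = (p)*(p^2 + 3*p - 4) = p*(p - 1)*(p + 4)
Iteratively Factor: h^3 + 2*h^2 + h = (h + 1)*(h^2 + h) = (h + 1)^2*(h)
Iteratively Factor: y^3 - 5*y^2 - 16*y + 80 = (y + 4)*(y^2 - 9*y + 20) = (y - 4)*(y + 4)*(y - 5)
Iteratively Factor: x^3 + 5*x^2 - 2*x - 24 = (x - 2)*(x^2 + 7*x + 12) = (x - 2)*(x + 3)*(x + 4)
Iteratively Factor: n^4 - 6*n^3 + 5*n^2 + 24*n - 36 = (n - 2)*(n^3 - 4*n^2 - 3*n + 18) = (n - 3)*(n - 2)*(n^2 - n - 6) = (n - 3)^2*(n - 2)*(n + 2)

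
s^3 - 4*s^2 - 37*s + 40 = (s - 8)*(s - 1)*(s + 5)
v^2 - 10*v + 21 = (v - 7)*(v - 3)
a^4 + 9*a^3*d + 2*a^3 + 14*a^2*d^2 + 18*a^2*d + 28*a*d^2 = a*(a + 2)*(a + 2*d)*(a + 7*d)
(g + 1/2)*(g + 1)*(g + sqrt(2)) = g^3 + sqrt(2)*g^2 + 3*g^2/2 + g/2 + 3*sqrt(2)*g/2 + sqrt(2)/2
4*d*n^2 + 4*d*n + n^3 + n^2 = n*(4*d + n)*(n + 1)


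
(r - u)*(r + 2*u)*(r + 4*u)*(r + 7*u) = r^4 + 12*r^3*u + 37*r^2*u^2 + 6*r*u^3 - 56*u^4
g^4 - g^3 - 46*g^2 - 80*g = g*(g - 8)*(g + 2)*(g + 5)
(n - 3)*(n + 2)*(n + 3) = n^3 + 2*n^2 - 9*n - 18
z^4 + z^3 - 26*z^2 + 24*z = z*(z - 4)*(z - 1)*(z + 6)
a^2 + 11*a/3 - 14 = (a - 7/3)*(a + 6)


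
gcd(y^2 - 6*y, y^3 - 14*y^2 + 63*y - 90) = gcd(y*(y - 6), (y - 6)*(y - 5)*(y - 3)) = y - 6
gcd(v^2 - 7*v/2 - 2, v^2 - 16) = v - 4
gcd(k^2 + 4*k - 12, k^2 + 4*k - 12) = k^2 + 4*k - 12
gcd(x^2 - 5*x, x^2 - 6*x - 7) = 1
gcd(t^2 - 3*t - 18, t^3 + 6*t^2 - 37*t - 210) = t - 6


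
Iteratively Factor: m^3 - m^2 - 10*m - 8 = (m + 1)*(m^2 - 2*m - 8) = (m - 4)*(m + 1)*(m + 2)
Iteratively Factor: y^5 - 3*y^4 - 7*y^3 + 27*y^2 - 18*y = (y + 3)*(y^4 - 6*y^3 + 11*y^2 - 6*y) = (y - 3)*(y + 3)*(y^3 - 3*y^2 + 2*y) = y*(y - 3)*(y + 3)*(y^2 - 3*y + 2) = y*(y - 3)*(y - 2)*(y + 3)*(y - 1)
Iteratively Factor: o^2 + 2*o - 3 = (o + 3)*(o - 1)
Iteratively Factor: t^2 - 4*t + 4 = (t - 2)*(t - 2)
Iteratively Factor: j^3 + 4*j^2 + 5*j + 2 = (j + 1)*(j^2 + 3*j + 2) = (j + 1)^2*(j + 2)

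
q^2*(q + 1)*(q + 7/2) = q^4 + 9*q^3/2 + 7*q^2/2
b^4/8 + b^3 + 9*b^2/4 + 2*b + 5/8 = (b/4 + 1/4)*(b/2 + 1/2)*(b + 1)*(b + 5)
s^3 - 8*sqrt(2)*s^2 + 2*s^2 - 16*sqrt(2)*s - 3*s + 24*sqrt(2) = (s - 1)*(s + 3)*(s - 8*sqrt(2))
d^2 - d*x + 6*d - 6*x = (d + 6)*(d - x)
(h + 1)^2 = h^2 + 2*h + 1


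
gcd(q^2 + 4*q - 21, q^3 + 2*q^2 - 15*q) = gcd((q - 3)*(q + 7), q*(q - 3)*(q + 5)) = q - 3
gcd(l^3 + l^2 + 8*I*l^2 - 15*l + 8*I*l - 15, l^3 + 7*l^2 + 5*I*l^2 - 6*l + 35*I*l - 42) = l + 3*I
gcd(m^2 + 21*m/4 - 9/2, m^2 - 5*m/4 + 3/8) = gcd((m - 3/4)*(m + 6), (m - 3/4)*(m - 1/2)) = m - 3/4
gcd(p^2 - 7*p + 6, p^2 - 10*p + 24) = p - 6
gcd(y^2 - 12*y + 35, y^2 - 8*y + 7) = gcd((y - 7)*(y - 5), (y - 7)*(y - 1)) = y - 7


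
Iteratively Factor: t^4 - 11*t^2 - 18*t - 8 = (t - 4)*(t^3 + 4*t^2 + 5*t + 2) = (t - 4)*(t + 2)*(t^2 + 2*t + 1) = (t - 4)*(t + 1)*(t + 2)*(t + 1)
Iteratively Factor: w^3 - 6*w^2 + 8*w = (w - 4)*(w^2 - 2*w) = w*(w - 4)*(w - 2)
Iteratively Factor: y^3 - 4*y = (y)*(y^2 - 4) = y*(y + 2)*(y - 2)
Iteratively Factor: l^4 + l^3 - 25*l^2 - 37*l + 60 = (l - 5)*(l^3 + 6*l^2 + 5*l - 12) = (l - 5)*(l - 1)*(l^2 + 7*l + 12) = (l - 5)*(l - 1)*(l + 4)*(l + 3)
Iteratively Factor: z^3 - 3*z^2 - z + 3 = (z - 1)*(z^2 - 2*z - 3) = (z - 1)*(z + 1)*(z - 3)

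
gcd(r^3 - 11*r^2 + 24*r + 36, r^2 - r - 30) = r - 6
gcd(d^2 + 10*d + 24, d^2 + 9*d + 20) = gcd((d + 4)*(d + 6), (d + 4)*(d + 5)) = d + 4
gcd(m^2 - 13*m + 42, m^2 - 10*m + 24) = m - 6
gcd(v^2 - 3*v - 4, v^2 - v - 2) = v + 1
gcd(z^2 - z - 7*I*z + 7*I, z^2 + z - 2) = z - 1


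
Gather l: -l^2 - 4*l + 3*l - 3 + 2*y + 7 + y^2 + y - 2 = -l^2 - l + y^2 + 3*y + 2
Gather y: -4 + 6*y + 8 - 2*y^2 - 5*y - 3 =-2*y^2 + y + 1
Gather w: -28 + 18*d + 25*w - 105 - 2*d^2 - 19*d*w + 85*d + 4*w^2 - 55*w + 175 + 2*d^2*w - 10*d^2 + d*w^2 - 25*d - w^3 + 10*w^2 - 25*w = -12*d^2 + 78*d - w^3 + w^2*(d + 14) + w*(2*d^2 - 19*d - 55) + 42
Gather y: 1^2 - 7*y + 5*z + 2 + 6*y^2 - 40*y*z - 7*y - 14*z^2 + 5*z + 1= 6*y^2 + y*(-40*z - 14) - 14*z^2 + 10*z + 4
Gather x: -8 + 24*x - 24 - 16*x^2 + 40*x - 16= -16*x^2 + 64*x - 48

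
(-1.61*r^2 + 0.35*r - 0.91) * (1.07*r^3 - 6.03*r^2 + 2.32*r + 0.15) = -1.7227*r^5 + 10.0828*r^4 - 6.8194*r^3 + 6.0578*r^2 - 2.0587*r - 0.1365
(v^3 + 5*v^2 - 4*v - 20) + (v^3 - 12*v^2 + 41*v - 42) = 2*v^3 - 7*v^2 + 37*v - 62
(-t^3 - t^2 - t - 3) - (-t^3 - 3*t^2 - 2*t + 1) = 2*t^2 + t - 4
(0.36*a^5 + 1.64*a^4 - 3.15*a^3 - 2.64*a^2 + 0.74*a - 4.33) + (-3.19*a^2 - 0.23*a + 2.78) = 0.36*a^5 + 1.64*a^4 - 3.15*a^3 - 5.83*a^2 + 0.51*a - 1.55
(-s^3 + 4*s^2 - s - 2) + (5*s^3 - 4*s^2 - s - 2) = 4*s^3 - 2*s - 4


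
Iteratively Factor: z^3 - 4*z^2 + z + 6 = (z + 1)*(z^2 - 5*z + 6) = (z - 3)*(z + 1)*(z - 2)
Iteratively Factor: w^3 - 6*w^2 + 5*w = (w)*(w^2 - 6*w + 5) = w*(w - 1)*(w - 5)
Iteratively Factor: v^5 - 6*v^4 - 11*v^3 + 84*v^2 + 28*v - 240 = (v - 5)*(v^4 - v^3 - 16*v^2 + 4*v + 48) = (v - 5)*(v - 2)*(v^3 + v^2 - 14*v - 24) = (v - 5)*(v - 4)*(v - 2)*(v^2 + 5*v + 6) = (v - 5)*(v - 4)*(v - 2)*(v + 2)*(v + 3)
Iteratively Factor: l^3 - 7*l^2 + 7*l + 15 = (l + 1)*(l^2 - 8*l + 15) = (l - 5)*(l + 1)*(l - 3)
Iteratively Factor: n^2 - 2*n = (n)*(n - 2)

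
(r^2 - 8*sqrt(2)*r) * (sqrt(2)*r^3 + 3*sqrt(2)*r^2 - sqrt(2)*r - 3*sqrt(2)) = sqrt(2)*r^5 - 16*r^4 + 3*sqrt(2)*r^4 - 48*r^3 - sqrt(2)*r^3 - 3*sqrt(2)*r^2 + 16*r^2 + 48*r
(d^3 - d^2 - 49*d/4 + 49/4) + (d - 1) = d^3 - d^2 - 45*d/4 + 45/4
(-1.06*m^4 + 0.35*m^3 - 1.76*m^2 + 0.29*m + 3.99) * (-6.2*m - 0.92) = 6.572*m^5 - 1.1948*m^4 + 10.59*m^3 - 0.1788*m^2 - 25.0048*m - 3.6708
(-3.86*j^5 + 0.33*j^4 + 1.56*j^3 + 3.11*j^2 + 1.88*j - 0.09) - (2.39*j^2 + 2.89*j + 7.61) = -3.86*j^5 + 0.33*j^4 + 1.56*j^3 + 0.72*j^2 - 1.01*j - 7.7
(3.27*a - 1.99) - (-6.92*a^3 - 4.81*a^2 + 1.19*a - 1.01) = 6.92*a^3 + 4.81*a^2 + 2.08*a - 0.98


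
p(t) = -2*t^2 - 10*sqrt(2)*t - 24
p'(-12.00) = 33.86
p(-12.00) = -142.29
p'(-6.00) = 9.86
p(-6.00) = -11.15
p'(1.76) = -21.18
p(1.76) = -55.09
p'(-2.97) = -2.26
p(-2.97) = 0.36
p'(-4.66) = 4.50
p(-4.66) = -1.53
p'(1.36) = -19.58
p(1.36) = -46.93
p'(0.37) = -15.62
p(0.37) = -29.51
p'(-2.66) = -3.50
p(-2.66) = -0.53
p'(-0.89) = -10.58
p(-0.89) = -13.00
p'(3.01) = -26.18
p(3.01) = -84.69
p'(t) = -4*t - 10*sqrt(2)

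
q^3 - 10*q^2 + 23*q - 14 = (q - 7)*(q - 2)*(q - 1)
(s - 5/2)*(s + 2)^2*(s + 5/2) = s^4 + 4*s^3 - 9*s^2/4 - 25*s - 25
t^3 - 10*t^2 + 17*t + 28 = (t - 7)*(t - 4)*(t + 1)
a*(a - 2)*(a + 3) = a^3 + a^2 - 6*a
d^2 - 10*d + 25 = (d - 5)^2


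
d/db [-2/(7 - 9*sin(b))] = -18*cos(b)/(9*sin(b) - 7)^2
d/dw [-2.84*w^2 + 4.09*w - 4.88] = 4.09 - 5.68*w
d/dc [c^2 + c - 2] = 2*c + 1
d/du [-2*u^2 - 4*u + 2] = -4*u - 4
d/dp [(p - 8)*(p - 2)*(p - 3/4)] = 3*p^2 - 43*p/2 + 47/2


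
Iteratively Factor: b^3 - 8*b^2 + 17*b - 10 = (b - 5)*(b^2 - 3*b + 2) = (b - 5)*(b - 1)*(b - 2)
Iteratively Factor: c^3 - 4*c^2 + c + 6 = (c + 1)*(c^2 - 5*c + 6) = (c - 3)*(c + 1)*(c - 2)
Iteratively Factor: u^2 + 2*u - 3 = (u - 1)*(u + 3)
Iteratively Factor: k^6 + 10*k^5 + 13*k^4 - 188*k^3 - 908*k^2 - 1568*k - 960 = (k + 2)*(k^5 + 8*k^4 - 3*k^3 - 182*k^2 - 544*k - 480) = (k + 2)^2*(k^4 + 6*k^3 - 15*k^2 - 152*k - 240) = (k + 2)^2*(k + 4)*(k^3 + 2*k^2 - 23*k - 60) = (k + 2)^2*(k + 4)^2*(k^2 - 2*k - 15) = (k - 5)*(k + 2)^2*(k + 4)^2*(k + 3)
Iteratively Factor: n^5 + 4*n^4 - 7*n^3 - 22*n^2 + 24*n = (n - 1)*(n^4 + 5*n^3 - 2*n^2 - 24*n) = n*(n - 1)*(n^3 + 5*n^2 - 2*n - 24) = n*(n - 1)*(n + 3)*(n^2 + 2*n - 8) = n*(n - 1)*(n + 3)*(n + 4)*(n - 2)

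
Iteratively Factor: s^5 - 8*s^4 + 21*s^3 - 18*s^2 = (s - 3)*(s^4 - 5*s^3 + 6*s^2) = (s - 3)^2*(s^3 - 2*s^2) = s*(s - 3)^2*(s^2 - 2*s) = s*(s - 3)^2*(s - 2)*(s)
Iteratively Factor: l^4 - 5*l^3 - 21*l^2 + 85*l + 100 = (l + 1)*(l^3 - 6*l^2 - 15*l + 100) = (l - 5)*(l + 1)*(l^2 - l - 20) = (l - 5)^2*(l + 1)*(l + 4)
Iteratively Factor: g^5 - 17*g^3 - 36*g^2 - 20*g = (g + 2)*(g^4 - 2*g^3 - 13*g^2 - 10*g) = g*(g + 2)*(g^3 - 2*g^2 - 13*g - 10) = g*(g + 2)^2*(g^2 - 4*g - 5) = g*(g - 5)*(g + 2)^2*(g + 1)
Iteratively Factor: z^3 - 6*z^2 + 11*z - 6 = (z - 3)*(z^2 - 3*z + 2) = (z - 3)*(z - 1)*(z - 2)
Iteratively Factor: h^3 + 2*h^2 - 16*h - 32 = (h - 4)*(h^2 + 6*h + 8) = (h - 4)*(h + 4)*(h + 2)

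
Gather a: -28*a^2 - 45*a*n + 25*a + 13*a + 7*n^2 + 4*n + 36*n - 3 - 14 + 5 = -28*a^2 + a*(38 - 45*n) + 7*n^2 + 40*n - 12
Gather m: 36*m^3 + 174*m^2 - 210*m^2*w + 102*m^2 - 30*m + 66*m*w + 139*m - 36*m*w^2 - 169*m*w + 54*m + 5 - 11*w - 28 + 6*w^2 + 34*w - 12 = 36*m^3 + m^2*(276 - 210*w) + m*(-36*w^2 - 103*w + 163) + 6*w^2 + 23*w - 35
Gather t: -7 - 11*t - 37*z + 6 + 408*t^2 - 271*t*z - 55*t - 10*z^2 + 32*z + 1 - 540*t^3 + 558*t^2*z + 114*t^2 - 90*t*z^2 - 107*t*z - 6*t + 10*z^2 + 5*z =-540*t^3 + t^2*(558*z + 522) + t*(-90*z^2 - 378*z - 72)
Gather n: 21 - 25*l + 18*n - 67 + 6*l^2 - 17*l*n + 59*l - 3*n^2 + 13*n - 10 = 6*l^2 + 34*l - 3*n^2 + n*(31 - 17*l) - 56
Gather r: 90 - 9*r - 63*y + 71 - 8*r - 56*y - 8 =-17*r - 119*y + 153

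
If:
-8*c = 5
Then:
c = -5/8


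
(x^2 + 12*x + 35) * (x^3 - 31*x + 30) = x^5 + 12*x^4 + 4*x^3 - 342*x^2 - 725*x + 1050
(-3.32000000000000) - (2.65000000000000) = -5.97000000000000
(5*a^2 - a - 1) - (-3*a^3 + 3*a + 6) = 3*a^3 + 5*a^2 - 4*a - 7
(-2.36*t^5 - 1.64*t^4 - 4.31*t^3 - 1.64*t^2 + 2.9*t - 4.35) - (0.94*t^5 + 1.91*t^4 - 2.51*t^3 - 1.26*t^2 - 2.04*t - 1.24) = -3.3*t^5 - 3.55*t^4 - 1.8*t^3 - 0.38*t^2 + 4.94*t - 3.11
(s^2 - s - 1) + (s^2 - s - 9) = 2*s^2 - 2*s - 10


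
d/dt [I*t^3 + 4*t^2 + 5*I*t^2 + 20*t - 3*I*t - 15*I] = 3*I*t^2 + t*(8 + 10*I) + 20 - 3*I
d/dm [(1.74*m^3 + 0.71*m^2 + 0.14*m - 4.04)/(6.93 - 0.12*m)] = (-0.4176*m^3 + 36.0894*m^2 + 9.8406*m + 0.4854)/(0.0144*m^2 - 1.6632*m + 48.0249)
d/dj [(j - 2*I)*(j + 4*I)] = 2*j + 2*I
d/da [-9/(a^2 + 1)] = 18*a/(a^2 + 1)^2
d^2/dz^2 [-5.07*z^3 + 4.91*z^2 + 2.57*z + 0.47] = 9.82 - 30.42*z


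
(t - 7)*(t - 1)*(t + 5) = t^3 - 3*t^2 - 33*t + 35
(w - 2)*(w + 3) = w^2 + w - 6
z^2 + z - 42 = (z - 6)*(z + 7)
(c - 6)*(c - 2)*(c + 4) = c^3 - 4*c^2 - 20*c + 48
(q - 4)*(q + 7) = q^2 + 3*q - 28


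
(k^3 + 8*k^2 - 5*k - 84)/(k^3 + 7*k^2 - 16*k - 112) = (k - 3)/(k - 4)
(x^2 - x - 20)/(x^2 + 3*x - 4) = (x - 5)/(x - 1)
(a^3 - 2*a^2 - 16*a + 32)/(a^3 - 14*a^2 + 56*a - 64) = (a + 4)/(a - 8)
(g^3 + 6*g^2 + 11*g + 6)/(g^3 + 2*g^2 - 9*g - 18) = (g + 1)/(g - 3)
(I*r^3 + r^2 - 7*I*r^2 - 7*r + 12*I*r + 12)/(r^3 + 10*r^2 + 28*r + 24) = (I*r^3 + r^2*(1 - 7*I) + r*(-7 + 12*I) + 12)/(r^3 + 10*r^2 + 28*r + 24)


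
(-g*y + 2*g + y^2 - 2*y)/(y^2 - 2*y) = (-g + y)/y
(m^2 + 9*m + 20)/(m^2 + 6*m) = (m^2 + 9*m + 20)/(m*(m + 6))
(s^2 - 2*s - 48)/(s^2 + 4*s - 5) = (s^2 - 2*s - 48)/(s^2 + 4*s - 5)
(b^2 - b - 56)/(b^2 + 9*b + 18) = (b^2 - b - 56)/(b^2 + 9*b + 18)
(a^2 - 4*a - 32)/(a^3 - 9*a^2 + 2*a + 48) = (a + 4)/(a^2 - a - 6)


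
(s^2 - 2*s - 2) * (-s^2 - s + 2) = -s^4 + s^3 + 6*s^2 - 2*s - 4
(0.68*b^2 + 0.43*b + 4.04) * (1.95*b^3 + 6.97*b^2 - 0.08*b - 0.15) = 1.326*b^5 + 5.5781*b^4 + 10.8207*b^3 + 28.0224*b^2 - 0.3877*b - 0.606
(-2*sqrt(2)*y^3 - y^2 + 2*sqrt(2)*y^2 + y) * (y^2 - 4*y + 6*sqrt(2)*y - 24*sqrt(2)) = -2*sqrt(2)*y^5 - 25*y^4 + 10*sqrt(2)*y^4 - 14*sqrt(2)*y^3 + 125*y^3 - 100*y^2 + 30*sqrt(2)*y^2 - 24*sqrt(2)*y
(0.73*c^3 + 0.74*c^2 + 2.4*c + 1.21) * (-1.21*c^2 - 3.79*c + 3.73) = -0.8833*c^5 - 3.6621*c^4 - 2.9857*c^3 - 7.7999*c^2 + 4.3661*c + 4.5133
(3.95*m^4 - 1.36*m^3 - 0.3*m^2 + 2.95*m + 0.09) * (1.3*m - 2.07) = 5.135*m^5 - 9.9445*m^4 + 2.4252*m^3 + 4.456*m^2 - 5.9895*m - 0.1863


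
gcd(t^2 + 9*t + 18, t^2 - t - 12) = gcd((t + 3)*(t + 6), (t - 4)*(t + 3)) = t + 3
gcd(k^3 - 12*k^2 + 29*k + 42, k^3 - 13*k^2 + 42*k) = k^2 - 13*k + 42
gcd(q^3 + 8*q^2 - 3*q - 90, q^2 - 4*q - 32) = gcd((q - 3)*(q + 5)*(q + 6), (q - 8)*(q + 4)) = 1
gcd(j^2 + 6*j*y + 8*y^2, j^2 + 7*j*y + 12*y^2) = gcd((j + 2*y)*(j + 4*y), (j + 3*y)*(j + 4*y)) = j + 4*y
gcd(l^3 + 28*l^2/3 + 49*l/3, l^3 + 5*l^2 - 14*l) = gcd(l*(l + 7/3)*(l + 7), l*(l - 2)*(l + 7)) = l^2 + 7*l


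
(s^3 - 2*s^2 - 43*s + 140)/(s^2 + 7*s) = s - 9 + 20/s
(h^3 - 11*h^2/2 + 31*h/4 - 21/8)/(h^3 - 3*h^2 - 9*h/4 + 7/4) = (h - 3/2)/(h + 1)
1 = 1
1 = 1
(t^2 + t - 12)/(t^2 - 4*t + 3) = (t + 4)/(t - 1)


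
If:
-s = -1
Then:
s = 1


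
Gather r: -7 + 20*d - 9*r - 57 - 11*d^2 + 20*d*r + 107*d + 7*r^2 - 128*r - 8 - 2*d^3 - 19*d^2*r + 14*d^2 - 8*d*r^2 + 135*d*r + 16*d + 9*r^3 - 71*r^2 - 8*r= -2*d^3 + 3*d^2 + 143*d + 9*r^3 + r^2*(-8*d - 64) + r*(-19*d^2 + 155*d - 145) - 72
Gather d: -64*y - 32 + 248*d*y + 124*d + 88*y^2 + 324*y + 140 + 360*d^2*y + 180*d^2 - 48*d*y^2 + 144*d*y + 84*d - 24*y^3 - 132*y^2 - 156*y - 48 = d^2*(360*y + 180) + d*(-48*y^2 + 392*y + 208) - 24*y^3 - 44*y^2 + 104*y + 60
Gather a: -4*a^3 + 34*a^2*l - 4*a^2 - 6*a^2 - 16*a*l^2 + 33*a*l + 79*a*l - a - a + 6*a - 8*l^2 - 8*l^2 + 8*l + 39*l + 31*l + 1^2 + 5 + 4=-4*a^3 + a^2*(34*l - 10) + a*(-16*l^2 + 112*l + 4) - 16*l^2 + 78*l + 10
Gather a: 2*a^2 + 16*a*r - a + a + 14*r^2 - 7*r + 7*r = 2*a^2 + 16*a*r + 14*r^2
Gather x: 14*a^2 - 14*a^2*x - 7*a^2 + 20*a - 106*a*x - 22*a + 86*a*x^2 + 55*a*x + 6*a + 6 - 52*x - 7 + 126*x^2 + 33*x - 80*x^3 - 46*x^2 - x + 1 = 7*a^2 + 4*a - 80*x^3 + x^2*(86*a + 80) + x*(-14*a^2 - 51*a - 20)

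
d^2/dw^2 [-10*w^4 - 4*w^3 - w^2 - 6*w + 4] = -120*w^2 - 24*w - 2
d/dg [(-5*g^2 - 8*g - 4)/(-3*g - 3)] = (5*g^2 + 10*g + 4)/(3*(g^2 + 2*g + 1))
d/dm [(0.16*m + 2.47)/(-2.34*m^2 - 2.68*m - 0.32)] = (0.3744*m^2 + 11.5596*m + 6.5684)/(5.4756*m^4 + 12.5424*m^3 + 8.68*m^2 + 1.7152*m + 0.1024)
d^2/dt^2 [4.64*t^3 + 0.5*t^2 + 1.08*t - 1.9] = 27.84*t + 1.0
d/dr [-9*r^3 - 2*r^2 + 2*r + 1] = -27*r^2 - 4*r + 2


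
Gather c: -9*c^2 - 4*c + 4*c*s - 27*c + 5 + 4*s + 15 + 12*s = -9*c^2 + c*(4*s - 31) + 16*s + 20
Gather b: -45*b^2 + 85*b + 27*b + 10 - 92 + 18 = -45*b^2 + 112*b - 64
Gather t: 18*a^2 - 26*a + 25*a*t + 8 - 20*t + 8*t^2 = 18*a^2 - 26*a + 8*t^2 + t*(25*a - 20) + 8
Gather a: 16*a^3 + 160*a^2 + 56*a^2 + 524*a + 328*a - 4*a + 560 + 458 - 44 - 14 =16*a^3 + 216*a^2 + 848*a + 960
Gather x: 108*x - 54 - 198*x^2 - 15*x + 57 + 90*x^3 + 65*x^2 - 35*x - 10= 90*x^3 - 133*x^2 + 58*x - 7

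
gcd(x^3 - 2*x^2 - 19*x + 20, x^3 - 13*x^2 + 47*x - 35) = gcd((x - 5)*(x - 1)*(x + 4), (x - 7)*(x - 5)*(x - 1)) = x^2 - 6*x + 5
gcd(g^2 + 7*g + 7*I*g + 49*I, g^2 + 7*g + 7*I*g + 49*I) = g^2 + g*(7 + 7*I) + 49*I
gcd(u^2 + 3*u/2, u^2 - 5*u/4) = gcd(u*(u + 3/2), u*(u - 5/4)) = u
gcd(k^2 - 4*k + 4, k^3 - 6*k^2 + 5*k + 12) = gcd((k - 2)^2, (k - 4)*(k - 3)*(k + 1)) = 1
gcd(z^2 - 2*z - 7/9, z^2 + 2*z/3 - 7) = z - 7/3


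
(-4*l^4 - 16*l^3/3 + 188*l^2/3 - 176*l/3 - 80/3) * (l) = -4*l^5 - 16*l^4/3 + 188*l^3/3 - 176*l^2/3 - 80*l/3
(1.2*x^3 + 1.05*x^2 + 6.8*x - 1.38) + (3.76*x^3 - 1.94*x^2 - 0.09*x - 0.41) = 4.96*x^3 - 0.89*x^2 + 6.71*x - 1.79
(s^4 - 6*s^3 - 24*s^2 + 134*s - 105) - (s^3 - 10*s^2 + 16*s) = s^4 - 7*s^3 - 14*s^2 + 118*s - 105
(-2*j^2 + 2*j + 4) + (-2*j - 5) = -2*j^2 - 1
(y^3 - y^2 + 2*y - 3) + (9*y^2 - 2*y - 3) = y^3 + 8*y^2 - 6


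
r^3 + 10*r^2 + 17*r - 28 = (r - 1)*(r + 4)*(r + 7)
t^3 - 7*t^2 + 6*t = t*(t - 6)*(t - 1)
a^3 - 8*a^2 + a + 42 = (a - 7)*(a - 3)*(a + 2)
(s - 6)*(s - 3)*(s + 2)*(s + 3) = s^4 - 4*s^3 - 21*s^2 + 36*s + 108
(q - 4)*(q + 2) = q^2 - 2*q - 8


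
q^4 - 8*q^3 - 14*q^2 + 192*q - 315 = (q - 7)*(q - 3)^2*(q + 5)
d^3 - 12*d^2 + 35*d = d*(d - 7)*(d - 5)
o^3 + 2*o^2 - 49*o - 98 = (o - 7)*(o + 2)*(o + 7)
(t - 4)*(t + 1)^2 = t^3 - 2*t^2 - 7*t - 4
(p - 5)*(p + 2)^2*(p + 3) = p^4 + 2*p^3 - 19*p^2 - 68*p - 60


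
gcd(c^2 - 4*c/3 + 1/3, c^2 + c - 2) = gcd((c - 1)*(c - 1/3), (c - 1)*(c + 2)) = c - 1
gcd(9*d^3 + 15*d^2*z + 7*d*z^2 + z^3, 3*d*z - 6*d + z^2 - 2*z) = 3*d + z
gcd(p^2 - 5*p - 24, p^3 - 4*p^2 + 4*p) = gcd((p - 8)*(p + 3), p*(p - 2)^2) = 1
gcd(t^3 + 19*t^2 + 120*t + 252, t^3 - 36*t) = t + 6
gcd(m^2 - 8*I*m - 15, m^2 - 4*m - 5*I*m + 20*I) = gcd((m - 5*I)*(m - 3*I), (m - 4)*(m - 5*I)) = m - 5*I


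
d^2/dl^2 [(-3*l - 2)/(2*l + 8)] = 10/(l + 4)^3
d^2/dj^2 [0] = 0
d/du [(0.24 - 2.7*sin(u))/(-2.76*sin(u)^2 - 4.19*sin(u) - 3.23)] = (-7.452*sin(u)^2 + 1.3248*sin(u) + 9.7266)*cos(u)/(7.6176*sin(u)^4 + 23.1288*sin(u)^3 + 35.3857*sin(u)^2 + 27.0674*sin(u) + 10.4329)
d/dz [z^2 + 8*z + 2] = 2*z + 8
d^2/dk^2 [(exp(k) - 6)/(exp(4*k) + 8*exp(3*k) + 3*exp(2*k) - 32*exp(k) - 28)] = (9*exp(8*k) - 8*exp(7*k) - 842*exp(6*k) - 3312*exp(5*k) - 127*exp(4*k) + 3176*exp(3*k) - 9864*exp(2*k) - 9056*exp(k) + 6160)*exp(k)/(exp(12*k) + 24*exp(11*k) + 201*exp(10*k) + 560*exp(9*k) - 1017*exp(8*k) - 7848*exp(7*k) - 7389*exp(6*k) + 25056*exp(5*k) + 53820*exp(4*k) + 2176*exp(3*k) - 78960*exp(2*k) - 75264*exp(k) - 21952)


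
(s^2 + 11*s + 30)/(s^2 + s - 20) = (s + 6)/(s - 4)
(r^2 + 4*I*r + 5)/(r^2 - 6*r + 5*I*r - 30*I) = (r - I)/(r - 6)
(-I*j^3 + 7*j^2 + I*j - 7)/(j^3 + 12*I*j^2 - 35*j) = I*(1 - j^2)/(j*(j + 5*I))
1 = 1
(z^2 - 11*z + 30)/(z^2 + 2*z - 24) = (z^2 - 11*z + 30)/(z^2 + 2*z - 24)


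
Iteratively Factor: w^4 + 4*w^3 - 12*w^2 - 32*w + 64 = (w + 4)*(w^3 - 12*w + 16) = (w - 2)*(w + 4)*(w^2 + 2*w - 8) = (w - 2)*(w + 4)^2*(w - 2)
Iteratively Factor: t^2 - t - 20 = (t - 5)*(t + 4)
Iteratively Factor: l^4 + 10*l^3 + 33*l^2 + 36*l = (l + 4)*(l^3 + 6*l^2 + 9*l) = (l + 3)*(l + 4)*(l^2 + 3*l) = (l + 3)^2*(l + 4)*(l)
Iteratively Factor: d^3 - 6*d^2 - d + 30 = (d - 3)*(d^2 - 3*d - 10) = (d - 5)*(d - 3)*(d + 2)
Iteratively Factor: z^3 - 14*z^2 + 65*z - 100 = (z - 5)*(z^2 - 9*z + 20) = (z - 5)^2*(z - 4)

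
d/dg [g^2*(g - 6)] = 3*g*(g - 4)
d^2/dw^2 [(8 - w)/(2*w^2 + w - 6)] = 2*(-(w - 8)*(4*w + 1)^2 + 3*(2*w - 5)*(2*w^2 + w - 6))/(2*w^2 + w - 6)^3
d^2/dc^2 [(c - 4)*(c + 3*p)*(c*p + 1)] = 6*c*p + 6*p^2 - 8*p + 2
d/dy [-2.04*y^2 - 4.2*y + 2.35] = -4.08*y - 4.2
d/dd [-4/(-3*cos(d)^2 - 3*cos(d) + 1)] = 12*(2*cos(d) + 1)*sin(d)/(3*cos(d)^2 + 3*cos(d) - 1)^2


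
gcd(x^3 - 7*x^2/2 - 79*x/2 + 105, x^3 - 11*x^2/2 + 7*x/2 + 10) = x - 5/2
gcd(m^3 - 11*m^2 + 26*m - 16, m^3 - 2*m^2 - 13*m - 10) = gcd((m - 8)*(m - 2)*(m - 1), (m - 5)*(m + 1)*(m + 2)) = 1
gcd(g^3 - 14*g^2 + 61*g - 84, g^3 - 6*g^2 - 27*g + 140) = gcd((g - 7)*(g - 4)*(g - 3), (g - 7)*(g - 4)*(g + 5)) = g^2 - 11*g + 28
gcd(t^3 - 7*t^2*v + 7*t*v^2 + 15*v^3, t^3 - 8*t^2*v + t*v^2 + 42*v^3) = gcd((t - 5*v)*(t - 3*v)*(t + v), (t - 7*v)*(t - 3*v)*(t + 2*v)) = t - 3*v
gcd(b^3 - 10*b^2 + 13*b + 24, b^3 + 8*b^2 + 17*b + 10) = b + 1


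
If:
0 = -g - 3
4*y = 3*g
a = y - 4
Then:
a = -25/4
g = -3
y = -9/4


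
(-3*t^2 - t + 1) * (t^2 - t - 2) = -3*t^4 + 2*t^3 + 8*t^2 + t - 2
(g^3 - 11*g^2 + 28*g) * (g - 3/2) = g^4 - 25*g^3/2 + 89*g^2/2 - 42*g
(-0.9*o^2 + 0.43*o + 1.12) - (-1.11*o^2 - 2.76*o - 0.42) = 0.21*o^2 + 3.19*o + 1.54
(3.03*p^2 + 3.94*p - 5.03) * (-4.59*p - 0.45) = -13.9077*p^3 - 19.4481*p^2 + 21.3147*p + 2.2635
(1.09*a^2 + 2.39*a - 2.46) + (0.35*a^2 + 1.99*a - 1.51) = 1.44*a^2 + 4.38*a - 3.97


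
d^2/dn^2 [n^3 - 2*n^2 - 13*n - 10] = 6*n - 4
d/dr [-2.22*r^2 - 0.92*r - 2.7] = -4.44*r - 0.92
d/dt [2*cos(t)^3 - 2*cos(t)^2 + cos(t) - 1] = (-6*cos(t)^2 + 4*cos(t) - 1)*sin(t)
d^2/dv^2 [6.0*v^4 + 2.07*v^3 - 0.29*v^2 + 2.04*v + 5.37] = 72.0*v^2 + 12.42*v - 0.58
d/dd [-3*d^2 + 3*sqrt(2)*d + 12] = -6*d + 3*sqrt(2)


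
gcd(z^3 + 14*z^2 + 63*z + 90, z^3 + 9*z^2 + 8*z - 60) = z^2 + 11*z + 30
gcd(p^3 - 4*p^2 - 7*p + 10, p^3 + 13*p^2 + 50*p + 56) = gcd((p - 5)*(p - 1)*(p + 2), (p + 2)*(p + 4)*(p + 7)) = p + 2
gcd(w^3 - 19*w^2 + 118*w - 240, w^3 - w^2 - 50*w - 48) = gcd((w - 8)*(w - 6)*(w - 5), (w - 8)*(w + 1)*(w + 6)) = w - 8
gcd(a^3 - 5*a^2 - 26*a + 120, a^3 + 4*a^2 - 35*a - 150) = a^2 - a - 30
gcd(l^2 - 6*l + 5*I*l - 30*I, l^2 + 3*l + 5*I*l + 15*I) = l + 5*I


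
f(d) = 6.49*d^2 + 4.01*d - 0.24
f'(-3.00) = -34.93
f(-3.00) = 46.14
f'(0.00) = 4.01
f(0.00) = -0.24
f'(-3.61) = -42.85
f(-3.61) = 69.86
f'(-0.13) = 2.32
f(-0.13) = -0.65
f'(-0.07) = 3.10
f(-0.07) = -0.49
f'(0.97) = 16.60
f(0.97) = 9.76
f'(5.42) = 74.36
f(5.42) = 212.15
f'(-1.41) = -14.29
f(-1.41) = 7.01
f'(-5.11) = -62.32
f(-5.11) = 148.74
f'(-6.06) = -74.65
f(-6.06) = 213.80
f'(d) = 12.98*d + 4.01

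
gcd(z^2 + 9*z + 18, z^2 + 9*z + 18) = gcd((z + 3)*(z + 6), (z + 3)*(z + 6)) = z^2 + 9*z + 18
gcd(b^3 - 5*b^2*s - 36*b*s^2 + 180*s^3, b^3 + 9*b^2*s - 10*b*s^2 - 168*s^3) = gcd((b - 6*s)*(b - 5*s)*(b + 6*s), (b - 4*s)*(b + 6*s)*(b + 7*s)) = b + 6*s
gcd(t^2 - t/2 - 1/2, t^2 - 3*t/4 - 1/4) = t - 1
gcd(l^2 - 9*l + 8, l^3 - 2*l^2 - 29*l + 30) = l - 1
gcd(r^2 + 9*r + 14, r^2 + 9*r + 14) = r^2 + 9*r + 14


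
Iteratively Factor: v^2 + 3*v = (v + 3)*(v)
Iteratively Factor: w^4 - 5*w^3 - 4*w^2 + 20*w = (w - 2)*(w^3 - 3*w^2 - 10*w) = (w - 5)*(w - 2)*(w^2 + 2*w) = w*(w - 5)*(w - 2)*(w + 2)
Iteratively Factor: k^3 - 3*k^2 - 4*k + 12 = (k - 3)*(k^2 - 4) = (k - 3)*(k - 2)*(k + 2)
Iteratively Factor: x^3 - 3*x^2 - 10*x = (x)*(x^2 - 3*x - 10) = x*(x - 5)*(x + 2)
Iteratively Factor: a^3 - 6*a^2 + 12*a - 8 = (a - 2)*(a^2 - 4*a + 4) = (a - 2)^2*(a - 2)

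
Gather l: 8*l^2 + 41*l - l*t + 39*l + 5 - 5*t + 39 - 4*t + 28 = 8*l^2 + l*(80 - t) - 9*t + 72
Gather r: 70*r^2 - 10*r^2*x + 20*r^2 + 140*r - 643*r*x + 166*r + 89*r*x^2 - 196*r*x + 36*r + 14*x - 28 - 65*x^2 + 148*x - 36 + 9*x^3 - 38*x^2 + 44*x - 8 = r^2*(90 - 10*x) + r*(89*x^2 - 839*x + 342) + 9*x^3 - 103*x^2 + 206*x - 72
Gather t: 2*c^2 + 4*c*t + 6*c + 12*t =2*c^2 + 6*c + t*(4*c + 12)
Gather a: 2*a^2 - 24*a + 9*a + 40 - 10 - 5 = 2*a^2 - 15*a + 25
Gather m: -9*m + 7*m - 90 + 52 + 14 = -2*m - 24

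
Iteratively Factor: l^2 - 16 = (l - 4)*(l + 4)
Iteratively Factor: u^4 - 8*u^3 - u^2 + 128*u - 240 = (u - 5)*(u^3 - 3*u^2 - 16*u + 48) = (u - 5)*(u - 4)*(u^2 + u - 12) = (u - 5)*(u - 4)*(u - 3)*(u + 4)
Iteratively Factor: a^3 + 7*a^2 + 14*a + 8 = (a + 4)*(a^2 + 3*a + 2) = (a + 1)*(a + 4)*(a + 2)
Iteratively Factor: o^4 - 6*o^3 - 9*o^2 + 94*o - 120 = (o - 5)*(o^3 - o^2 - 14*o + 24) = (o - 5)*(o - 3)*(o^2 + 2*o - 8) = (o - 5)*(o - 3)*(o - 2)*(o + 4)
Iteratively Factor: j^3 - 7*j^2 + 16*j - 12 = (j - 2)*(j^2 - 5*j + 6) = (j - 3)*(j - 2)*(j - 2)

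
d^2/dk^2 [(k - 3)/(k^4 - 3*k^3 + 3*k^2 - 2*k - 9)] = 2*(-(k - 3)*(4*k^3 - 9*k^2 + 6*k - 2)^2 + (-4*k^3 + 9*k^2 - 6*k - 3*(k - 3)*(2*k^2 - 3*k + 1) + 2)*(-k^4 + 3*k^3 - 3*k^2 + 2*k + 9))/(-k^4 + 3*k^3 - 3*k^2 + 2*k + 9)^3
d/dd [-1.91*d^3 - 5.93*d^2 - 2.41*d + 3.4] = -5.73*d^2 - 11.86*d - 2.41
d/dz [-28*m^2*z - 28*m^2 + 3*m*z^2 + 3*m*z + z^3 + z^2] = -28*m^2 + 6*m*z + 3*m + 3*z^2 + 2*z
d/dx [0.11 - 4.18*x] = -4.18000000000000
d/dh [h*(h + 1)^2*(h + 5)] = 4*h^3 + 21*h^2 + 22*h + 5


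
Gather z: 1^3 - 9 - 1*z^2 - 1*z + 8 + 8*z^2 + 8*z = 7*z^2 + 7*z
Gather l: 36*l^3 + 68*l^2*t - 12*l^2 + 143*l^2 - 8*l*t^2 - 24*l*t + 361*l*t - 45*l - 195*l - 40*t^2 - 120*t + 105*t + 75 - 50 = 36*l^3 + l^2*(68*t + 131) + l*(-8*t^2 + 337*t - 240) - 40*t^2 - 15*t + 25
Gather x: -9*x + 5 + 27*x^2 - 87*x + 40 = 27*x^2 - 96*x + 45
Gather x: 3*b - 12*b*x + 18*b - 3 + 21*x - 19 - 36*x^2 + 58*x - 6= 21*b - 36*x^2 + x*(79 - 12*b) - 28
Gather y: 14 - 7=7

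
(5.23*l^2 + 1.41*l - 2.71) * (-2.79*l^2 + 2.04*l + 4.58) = -14.5917*l^4 + 6.7353*l^3 + 34.3907*l^2 + 0.929399999999999*l - 12.4118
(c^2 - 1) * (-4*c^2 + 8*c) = -4*c^4 + 8*c^3 + 4*c^2 - 8*c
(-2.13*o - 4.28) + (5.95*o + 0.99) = 3.82*o - 3.29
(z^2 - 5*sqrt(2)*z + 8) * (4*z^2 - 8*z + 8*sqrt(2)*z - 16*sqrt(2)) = 4*z^4 - 12*sqrt(2)*z^3 - 8*z^3 - 48*z^2 + 24*sqrt(2)*z^2 + 64*sqrt(2)*z + 96*z - 128*sqrt(2)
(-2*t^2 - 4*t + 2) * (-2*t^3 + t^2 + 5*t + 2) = 4*t^5 + 6*t^4 - 18*t^3 - 22*t^2 + 2*t + 4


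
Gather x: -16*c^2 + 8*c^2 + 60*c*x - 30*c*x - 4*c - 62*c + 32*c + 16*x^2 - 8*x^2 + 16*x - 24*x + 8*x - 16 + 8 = -8*c^2 + 30*c*x - 34*c + 8*x^2 - 8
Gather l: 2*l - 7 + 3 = 2*l - 4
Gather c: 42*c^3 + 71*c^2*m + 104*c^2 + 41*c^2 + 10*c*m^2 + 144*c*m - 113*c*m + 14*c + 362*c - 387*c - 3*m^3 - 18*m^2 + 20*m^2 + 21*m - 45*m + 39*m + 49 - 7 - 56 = 42*c^3 + c^2*(71*m + 145) + c*(10*m^2 + 31*m - 11) - 3*m^3 + 2*m^2 + 15*m - 14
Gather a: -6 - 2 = -8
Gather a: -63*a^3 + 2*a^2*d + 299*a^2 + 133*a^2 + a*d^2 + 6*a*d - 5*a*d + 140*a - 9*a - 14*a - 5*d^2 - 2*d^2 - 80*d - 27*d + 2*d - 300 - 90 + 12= -63*a^3 + a^2*(2*d + 432) + a*(d^2 + d + 117) - 7*d^2 - 105*d - 378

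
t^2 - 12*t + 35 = (t - 7)*(t - 5)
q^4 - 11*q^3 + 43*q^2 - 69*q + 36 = (q - 4)*(q - 3)^2*(q - 1)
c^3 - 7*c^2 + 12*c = c*(c - 4)*(c - 3)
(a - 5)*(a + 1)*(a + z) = a^3 + a^2*z - 4*a^2 - 4*a*z - 5*a - 5*z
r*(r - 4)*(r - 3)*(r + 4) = r^4 - 3*r^3 - 16*r^2 + 48*r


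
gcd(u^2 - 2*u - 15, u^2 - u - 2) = 1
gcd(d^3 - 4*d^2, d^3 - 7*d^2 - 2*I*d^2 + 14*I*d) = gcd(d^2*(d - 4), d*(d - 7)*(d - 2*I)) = d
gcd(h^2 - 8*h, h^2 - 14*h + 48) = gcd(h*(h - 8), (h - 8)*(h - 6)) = h - 8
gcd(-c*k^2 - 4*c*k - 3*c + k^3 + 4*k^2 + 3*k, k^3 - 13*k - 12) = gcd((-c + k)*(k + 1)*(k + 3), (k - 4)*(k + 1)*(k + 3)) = k^2 + 4*k + 3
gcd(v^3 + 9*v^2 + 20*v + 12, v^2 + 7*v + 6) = v^2 + 7*v + 6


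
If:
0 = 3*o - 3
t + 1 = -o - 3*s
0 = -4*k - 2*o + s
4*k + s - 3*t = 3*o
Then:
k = -23/44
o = 1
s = -1/11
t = -19/11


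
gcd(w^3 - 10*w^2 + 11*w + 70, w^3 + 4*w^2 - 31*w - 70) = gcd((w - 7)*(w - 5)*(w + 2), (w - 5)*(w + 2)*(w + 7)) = w^2 - 3*w - 10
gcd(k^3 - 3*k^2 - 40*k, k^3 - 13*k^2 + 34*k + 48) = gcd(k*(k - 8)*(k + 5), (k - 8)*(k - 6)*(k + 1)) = k - 8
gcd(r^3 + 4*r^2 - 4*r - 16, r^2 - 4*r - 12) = r + 2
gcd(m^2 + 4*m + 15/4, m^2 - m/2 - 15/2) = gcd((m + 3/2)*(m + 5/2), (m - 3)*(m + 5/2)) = m + 5/2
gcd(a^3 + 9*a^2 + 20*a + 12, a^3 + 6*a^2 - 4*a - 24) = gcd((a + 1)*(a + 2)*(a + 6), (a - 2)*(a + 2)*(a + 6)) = a^2 + 8*a + 12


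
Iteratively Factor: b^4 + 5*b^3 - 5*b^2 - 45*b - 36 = (b + 3)*(b^3 + 2*b^2 - 11*b - 12) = (b + 1)*(b + 3)*(b^2 + b - 12) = (b - 3)*(b + 1)*(b + 3)*(b + 4)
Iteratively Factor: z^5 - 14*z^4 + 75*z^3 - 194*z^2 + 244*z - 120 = (z - 5)*(z^4 - 9*z^3 + 30*z^2 - 44*z + 24) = (z - 5)*(z - 2)*(z^3 - 7*z^2 + 16*z - 12) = (z - 5)*(z - 3)*(z - 2)*(z^2 - 4*z + 4) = (z - 5)*(z - 3)*(z - 2)^2*(z - 2)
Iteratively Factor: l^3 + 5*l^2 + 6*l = (l + 2)*(l^2 + 3*l) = l*(l + 2)*(l + 3)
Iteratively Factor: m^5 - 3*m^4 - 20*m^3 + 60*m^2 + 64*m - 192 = (m + 2)*(m^4 - 5*m^3 - 10*m^2 + 80*m - 96) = (m - 4)*(m + 2)*(m^3 - m^2 - 14*m + 24) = (m - 4)*(m - 2)*(m + 2)*(m^2 + m - 12) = (m - 4)*(m - 2)*(m + 2)*(m + 4)*(m - 3)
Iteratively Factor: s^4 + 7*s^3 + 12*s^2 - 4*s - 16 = (s - 1)*(s^3 + 8*s^2 + 20*s + 16) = (s - 1)*(s + 4)*(s^2 + 4*s + 4) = (s - 1)*(s + 2)*(s + 4)*(s + 2)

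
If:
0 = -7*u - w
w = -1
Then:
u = 1/7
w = -1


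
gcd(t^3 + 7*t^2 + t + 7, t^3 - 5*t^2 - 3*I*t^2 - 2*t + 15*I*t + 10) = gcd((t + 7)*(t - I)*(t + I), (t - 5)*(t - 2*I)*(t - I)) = t - I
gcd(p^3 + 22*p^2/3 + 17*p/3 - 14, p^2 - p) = p - 1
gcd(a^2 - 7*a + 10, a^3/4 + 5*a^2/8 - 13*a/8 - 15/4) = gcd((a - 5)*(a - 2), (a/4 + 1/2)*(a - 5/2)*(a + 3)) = 1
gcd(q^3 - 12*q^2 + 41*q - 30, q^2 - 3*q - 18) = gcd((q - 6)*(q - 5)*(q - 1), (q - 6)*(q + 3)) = q - 6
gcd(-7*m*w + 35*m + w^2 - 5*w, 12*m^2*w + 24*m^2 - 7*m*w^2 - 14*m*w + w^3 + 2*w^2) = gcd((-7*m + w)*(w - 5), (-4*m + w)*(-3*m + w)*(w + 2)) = 1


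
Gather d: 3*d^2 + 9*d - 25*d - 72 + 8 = 3*d^2 - 16*d - 64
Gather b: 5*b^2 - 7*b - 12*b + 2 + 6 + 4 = 5*b^2 - 19*b + 12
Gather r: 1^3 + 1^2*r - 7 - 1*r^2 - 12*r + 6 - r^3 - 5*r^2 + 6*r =-r^3 - 6*r^2 - 5*r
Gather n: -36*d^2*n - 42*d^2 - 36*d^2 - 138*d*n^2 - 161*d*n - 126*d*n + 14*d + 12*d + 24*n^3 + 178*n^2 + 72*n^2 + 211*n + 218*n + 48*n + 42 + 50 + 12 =-78*d^2 + 26*d + 24*n^3 + n^2*(250 - 138*d) + n*(-36*d^2 - 287*d + 477) + 104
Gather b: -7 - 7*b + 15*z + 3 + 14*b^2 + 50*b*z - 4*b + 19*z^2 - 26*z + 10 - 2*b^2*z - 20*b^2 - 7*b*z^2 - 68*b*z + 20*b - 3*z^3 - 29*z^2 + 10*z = b^2*(-2*z - 6) + b*(-7*z^2 - 18*z + 9) - 3*z^3 - 10*z^2 - z + 6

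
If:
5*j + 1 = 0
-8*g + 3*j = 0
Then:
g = -3/40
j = -1/5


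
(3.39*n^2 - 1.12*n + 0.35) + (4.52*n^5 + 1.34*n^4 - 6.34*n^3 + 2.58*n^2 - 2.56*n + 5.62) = 4.52*n^5 + 1.34*n^4 - 6.34*n^3 + 5.97*n^2 - 3.68*n + 5.97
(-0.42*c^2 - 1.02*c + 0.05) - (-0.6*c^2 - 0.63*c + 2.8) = 0.18*c^2 - 0.39*c - 2.75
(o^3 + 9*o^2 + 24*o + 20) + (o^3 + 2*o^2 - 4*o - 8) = 2*o^3 + 11*o^2 + 20*o + 12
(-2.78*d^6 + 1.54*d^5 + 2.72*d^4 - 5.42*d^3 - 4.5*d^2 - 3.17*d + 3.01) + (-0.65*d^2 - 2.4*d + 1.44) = -2.78*d^6 + 1.54*d^5 + 2.72*d^4 - 5.42*d^3 - 5.15*d^2 - 5.57*d + 4.45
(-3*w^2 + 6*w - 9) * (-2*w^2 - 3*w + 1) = 6*w^4 - 3*w^3 - 3*w^2 + 33*w - 9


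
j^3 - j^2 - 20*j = j*(j - 5)*(j + 4)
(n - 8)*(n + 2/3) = n^2 - 22*n/3 - 16/3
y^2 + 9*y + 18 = (y + 3)*(y + 6)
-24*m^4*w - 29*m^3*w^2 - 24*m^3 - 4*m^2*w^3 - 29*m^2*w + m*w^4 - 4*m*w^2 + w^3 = (-8*m + w)*(m + w)*(3*m + w)*(m*w + 1)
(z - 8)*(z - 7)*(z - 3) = z^3 - 18*z^2 + 101*z - 168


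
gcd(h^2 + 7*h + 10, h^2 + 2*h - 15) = h + 5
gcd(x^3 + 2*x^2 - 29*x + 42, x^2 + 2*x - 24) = 1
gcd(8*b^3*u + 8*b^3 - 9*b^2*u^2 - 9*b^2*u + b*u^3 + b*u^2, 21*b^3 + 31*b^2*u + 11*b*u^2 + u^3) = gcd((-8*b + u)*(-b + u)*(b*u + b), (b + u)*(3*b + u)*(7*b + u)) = 1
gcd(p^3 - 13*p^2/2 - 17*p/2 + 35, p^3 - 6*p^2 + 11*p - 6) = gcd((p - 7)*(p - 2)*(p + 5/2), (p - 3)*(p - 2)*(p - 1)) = p - 2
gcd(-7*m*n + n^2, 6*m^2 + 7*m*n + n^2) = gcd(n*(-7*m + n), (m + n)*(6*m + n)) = 1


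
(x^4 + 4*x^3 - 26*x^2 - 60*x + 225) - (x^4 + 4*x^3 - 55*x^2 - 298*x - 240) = 29*x^2 + 238*x + 465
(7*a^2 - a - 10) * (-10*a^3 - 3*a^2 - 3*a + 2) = -70*a^5 - 11*a^4 + 82*a^3 + 47*a^2 + 28*a - 20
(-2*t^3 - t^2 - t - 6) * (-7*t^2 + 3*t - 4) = 14*t^5 + t^4 + 12*t^3 + 43*t^2 - 14*t + 24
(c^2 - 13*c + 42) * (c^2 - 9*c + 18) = c^4 - 22*c^3 + 177*c^2 - 612*c + 756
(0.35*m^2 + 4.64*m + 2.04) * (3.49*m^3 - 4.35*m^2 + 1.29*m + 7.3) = 1.2215*m^5 + 14.6711*m^4 - 12.6129*m^3 - 0.333399999999999*m^2 + 36.5036*m + 14.892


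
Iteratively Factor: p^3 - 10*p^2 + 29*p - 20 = (p - 5)*(p^2 - 5*p + 4) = (p - 5)*(p - 4)*(p - 1)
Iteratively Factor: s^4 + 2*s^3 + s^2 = (s)*(s^3 + 2*s^2 + s) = s^2*(s^2 + 2*s + 1) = s^2*(s + 1)*(s + 1)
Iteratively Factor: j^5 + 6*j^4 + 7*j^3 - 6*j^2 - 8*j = (j + 2)*(j^4 + 4*j^3 - j^2 - 4*j) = j*(j + 2)*(j^3 + 4*j^2 - j - 4) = j*(j + 2)*(j + 4)*(j^2 - 1) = j*(j + 1)*(j + 2)*(j + 4)*(j - 1)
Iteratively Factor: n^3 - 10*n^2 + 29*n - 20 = (n - 1)*(n^2 - 9*n + 20) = (n - 4)*(n - 1)*(n - 5)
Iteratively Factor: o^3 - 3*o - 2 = (o - 2)*(o^2 + 2*o + 1) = (o - 2)*(o + 1)*(o + 1)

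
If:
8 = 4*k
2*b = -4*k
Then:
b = -4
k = 2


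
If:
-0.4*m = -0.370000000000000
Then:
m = 0.92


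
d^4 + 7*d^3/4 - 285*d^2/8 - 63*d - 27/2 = (d - 6)*(d + 1/4)*(d + 3/2)*(d + 6)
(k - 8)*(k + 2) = k^2 - 6*k - 16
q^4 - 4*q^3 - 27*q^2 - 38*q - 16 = (q - 8)*(q + 1)^2*(q + 2)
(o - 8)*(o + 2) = o^2 - 6*o - 16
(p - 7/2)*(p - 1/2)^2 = p^3 - 9*p^2/2 + 15*p/4 - 7/8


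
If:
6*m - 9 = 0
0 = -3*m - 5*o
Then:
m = 3/2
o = -9/10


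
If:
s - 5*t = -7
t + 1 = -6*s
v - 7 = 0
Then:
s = -12/31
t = 41/31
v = 7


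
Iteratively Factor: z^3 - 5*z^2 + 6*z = (z - 3)*(z^2 - 2*z) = z*(z - 3)*(z - 2)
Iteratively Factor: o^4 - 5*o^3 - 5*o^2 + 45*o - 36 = (o - 4)*(o^3 - o^2 - 9*o + 9) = (o - 4)*(o - 1)*(o^2 - 9) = (o - 4)*(o - 1)*(o + 3)*(o - 3)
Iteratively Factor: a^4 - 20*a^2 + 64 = (a + 2)*(a^3 - 2*a^2 - 16*a + 32) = (a + 2)*(a + 4)*(a^2 - 6*a + 8) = (a - 4)*(a + 2)*(a + 4)*(a - 2)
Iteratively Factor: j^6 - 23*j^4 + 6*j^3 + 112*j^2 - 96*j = (j - 4)*(j^5 + 4*j^4 - 7*j^3 - 22*j^2 + 24*j) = (j - 4)*(j + 3)*(j^4 + j^3 - 10*j^2 + 8*j) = (j - 4)*(j + 3)*(j + 4)*(j^3 - 3*j^2 + 2*j) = j*(j - 4)*(j + 3)*(j + 4)*(j^2 - 3*j + 2) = j*(j - 4)*(j - 1)*(j + 3)*(j + 4)*(j - 2)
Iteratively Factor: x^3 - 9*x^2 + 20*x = (x - 5)*(x^2 - 4*x) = x*(x - 5)*(x - 4)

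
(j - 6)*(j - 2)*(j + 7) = j^3 - j^2 - 44*j + 84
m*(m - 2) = m^2 - 2*m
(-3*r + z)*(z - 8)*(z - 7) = -3*r*z^2 + 45*r*z - 168*r + z^3 - 15*z^2 + 56*z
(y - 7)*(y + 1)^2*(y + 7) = y^4 + 2*y^3 - 48*y^2 - 98*y - 49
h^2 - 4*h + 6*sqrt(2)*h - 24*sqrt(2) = (h - 4)*(h + 6*sqrt(2))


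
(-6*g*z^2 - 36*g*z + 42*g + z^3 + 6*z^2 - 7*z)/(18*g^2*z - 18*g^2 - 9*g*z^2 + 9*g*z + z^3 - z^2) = (z + 7)/(-3*g + z)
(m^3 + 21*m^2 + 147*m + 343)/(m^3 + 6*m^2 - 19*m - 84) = (m^2 + 14*m + 49)/(m^2 - m - 12)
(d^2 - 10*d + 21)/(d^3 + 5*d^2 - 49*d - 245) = (d - 3)/(d^2 + 12*d + 35)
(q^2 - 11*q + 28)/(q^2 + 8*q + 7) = (q^2 - 11*q + 28)/(q^2 + 8*q + 7)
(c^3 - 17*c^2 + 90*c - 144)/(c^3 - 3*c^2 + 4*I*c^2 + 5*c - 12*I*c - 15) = (c^2 - 14*c + 48)/(c^2 + 4*I*c + 5)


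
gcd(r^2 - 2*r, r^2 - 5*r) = r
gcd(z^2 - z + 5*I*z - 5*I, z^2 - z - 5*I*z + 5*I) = z - 1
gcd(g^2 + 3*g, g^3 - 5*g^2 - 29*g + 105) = 1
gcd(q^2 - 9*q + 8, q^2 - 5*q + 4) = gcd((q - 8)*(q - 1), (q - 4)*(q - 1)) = q - 1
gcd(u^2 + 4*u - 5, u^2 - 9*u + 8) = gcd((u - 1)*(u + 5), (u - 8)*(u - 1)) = u - 1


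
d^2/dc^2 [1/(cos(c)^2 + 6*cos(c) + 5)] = (-8*sin(c)^4 + 36*sin(c)^2 + 105*cos(c) - 9*cos(3*c) + 96)/(2*(cos(c) + 1)^3*(cos(c) + 5)^3)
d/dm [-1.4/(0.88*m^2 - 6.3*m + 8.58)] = (2.464*m - 8.82)/(0.88*m^2 - 6.3*m + 8.58)^2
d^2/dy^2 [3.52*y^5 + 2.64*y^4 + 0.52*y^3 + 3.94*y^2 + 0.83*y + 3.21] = 70.4*y^3 + 31.68*y^2 + 3.12*y + 7.88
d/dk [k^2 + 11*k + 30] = 2*k + 11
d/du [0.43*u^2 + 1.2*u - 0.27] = 0.86*u + 1.2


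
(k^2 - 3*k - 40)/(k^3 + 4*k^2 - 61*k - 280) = 1/(k + 7)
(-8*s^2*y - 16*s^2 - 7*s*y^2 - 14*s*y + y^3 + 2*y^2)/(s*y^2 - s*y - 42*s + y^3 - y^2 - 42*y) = (-8*s*y - 16*s + y^2 + 2*y)/(y^2 - y - 42)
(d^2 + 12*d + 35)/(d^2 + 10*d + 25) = (d + 7)/(d + 5)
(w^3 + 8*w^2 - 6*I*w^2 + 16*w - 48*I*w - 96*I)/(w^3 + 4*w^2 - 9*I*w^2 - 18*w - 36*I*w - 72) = (w + 4)/(w - 3*I)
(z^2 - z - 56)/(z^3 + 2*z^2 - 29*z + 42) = (z - 8)/(z^2 - 5*z + 6)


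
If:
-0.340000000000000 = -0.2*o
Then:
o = 1.70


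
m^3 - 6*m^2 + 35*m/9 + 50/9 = (m - 5)*(m - 5/3)*(m + 2/3)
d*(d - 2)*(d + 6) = d^3 + 4*d^2 - 12*d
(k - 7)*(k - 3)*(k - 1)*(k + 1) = k^4 - 10*k^3 + 20*k^2 + 10*k - 21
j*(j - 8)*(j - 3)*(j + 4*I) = j^4 - 11*j^3 + 4*I*j^3 + 24*j^2 - 44*I*j^2 + 96*I*j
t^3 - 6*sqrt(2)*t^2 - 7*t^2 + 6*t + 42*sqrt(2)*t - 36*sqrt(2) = (t - 6)*(t - 1)*(t - 6*sqrt(2))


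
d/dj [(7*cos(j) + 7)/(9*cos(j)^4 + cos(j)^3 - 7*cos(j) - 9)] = 7*(27*(1 - cos(2*j))^2 + 114*cos(j) + 114*cos(2*j) + 38*cos(3*j) + 14)*sin(j)/(4*(9*cos(j)^4 + cos(j)^3 - 7*cos(j) - 9)^2)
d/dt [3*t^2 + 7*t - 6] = 6*t + 7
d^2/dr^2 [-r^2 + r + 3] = -2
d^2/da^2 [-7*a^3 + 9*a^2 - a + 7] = 18 - 42*a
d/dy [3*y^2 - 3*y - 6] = 6*y - 3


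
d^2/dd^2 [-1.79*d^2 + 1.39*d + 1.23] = -3.58000000000000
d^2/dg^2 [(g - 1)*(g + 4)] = 2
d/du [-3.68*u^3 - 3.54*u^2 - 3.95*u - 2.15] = -11.04*u^2 - 7.08*u - 3.95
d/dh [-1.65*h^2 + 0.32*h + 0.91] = 0.32 - 3.3*h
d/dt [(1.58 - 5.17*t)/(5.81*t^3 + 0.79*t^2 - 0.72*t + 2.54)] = (60.0754*t^3 - 23.4551*t^2 - 2.4964*t - 11.9942)/(33.7561*t^6 + 9.1798*t^5 - 7.7423*t^4 + 28.3772*t^3 + 4.5316*t^2 - 3.6576*t + 6.4516)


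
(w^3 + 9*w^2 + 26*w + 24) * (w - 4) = w^4 + 5*w^3 - 10*w^2 - 80*w - 96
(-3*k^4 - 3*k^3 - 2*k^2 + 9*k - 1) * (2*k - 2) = -6*k^5 + 2*k^3 + 22*k^2 - 20*k + 2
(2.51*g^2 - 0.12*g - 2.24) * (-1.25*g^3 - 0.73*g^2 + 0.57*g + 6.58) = -3.1375*g^5 - 1.6823*g^4 + 4.3183*g^3 + 18.0826*g^2 - 2.0664*g - 14.7392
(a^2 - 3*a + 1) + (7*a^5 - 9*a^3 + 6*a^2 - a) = 7*a^5 - 9*a^3 + 7*a^2 - 4*a + 1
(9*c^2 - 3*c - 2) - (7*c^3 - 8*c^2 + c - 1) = -7*c^3 + 17*c^2 - 4*c - 1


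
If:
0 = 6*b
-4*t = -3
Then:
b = 0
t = 3/4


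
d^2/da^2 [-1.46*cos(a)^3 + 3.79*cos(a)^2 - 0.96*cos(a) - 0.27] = 2.055*cos(a) - 7.58*cos(2*a) + 3.285*cos(3*a)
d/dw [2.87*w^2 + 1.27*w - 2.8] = 5.74*w + 1.27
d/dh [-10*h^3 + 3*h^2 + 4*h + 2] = -30*h^2 + 6*h + 4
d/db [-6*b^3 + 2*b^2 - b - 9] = -18*b^2 + 4*b - 1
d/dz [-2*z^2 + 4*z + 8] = 4 - 4*z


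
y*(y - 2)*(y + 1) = y^3 - y^2 - 2*y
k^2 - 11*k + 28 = (k - 7)*(k - 4)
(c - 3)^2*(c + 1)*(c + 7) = c^4 + 2*c^3 - 32*c^2 + 30*c + 63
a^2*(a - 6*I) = a^3 - 6*I*a^2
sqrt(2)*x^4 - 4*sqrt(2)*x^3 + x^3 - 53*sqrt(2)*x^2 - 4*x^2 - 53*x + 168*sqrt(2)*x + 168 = (x - 8)*(x - 3)*(x + 7)*(sqrt(2)*x + 1)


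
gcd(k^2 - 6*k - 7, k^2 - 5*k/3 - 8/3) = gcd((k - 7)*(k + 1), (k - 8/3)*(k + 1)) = k + 1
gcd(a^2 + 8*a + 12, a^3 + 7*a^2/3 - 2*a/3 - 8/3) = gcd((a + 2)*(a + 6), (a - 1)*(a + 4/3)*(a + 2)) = a + 2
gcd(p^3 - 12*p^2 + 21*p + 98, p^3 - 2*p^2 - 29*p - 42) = p^2 - 5*p - 14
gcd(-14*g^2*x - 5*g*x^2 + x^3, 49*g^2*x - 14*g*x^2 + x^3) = -7*g*x + x^2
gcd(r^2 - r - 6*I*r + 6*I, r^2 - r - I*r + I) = r - 1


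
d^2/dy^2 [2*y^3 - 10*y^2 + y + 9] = 12*y - 20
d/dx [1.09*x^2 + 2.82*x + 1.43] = 2.18*x + 2.82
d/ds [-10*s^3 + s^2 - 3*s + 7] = -30*s^2 + 2*s - 3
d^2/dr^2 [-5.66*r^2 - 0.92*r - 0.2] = -11.3200000000000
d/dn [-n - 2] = -1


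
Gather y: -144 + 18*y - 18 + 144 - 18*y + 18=0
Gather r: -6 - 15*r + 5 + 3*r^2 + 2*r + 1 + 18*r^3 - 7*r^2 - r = 18*r^3 - 4*r^2 - 14*r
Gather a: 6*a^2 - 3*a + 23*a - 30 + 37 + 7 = 6*a^2 + 20*a + 14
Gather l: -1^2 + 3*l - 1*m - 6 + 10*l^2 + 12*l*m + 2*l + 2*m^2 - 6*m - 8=10*l^2 + l*(12*m + 5) + 2*m^2 - 7*m - 15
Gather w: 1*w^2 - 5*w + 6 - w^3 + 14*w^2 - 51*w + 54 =-w^3 + 15*w^2 - 56*w + 60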